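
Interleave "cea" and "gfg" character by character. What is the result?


Interleaving "cea" and "gfg":
  Position 0: 'c' from first, 'g' from second => "cg"
  Position 1: 'e' from first, 'f' from second => "ef"
  Position 2: 'a' from first, 'g' from second => "ag"
Result: cgefag

cgefag


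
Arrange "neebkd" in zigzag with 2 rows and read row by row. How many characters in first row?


Zigzag "neebkd" into 2 rows:
Placing characters:
  'n' => row 0
  'e' => row 1
  'e' => row 0
  'b' => row 1
  'k' => row 0
  'd' => row 1
Rows:
  Row 0: "nek"
  Row 1: "ebd"
First row length: 3

3


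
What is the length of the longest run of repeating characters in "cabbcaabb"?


Input: "cabbcaabb"
Scanning for longest run:
  Position 1 ('a'): new char, reset run to 1
  Position 2 ('b'): new char, reset run to 1
  Position 3 ('b'): continues run of 'b', length=2
  Position 4 ('c'): new char, reset run to 1
  Position 5 ('a'): new char, reset run to 1
  Position 6 ('a'): continues run of 'a', length=2
  Position 7 ('b'): new char, reset run to 1
  Position 8 ('b'): continues run of 'b', length=2
Longest run: 'b' with length 2

2


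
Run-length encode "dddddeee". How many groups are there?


Input: dddddeee
Scanning for consecutive runs:
  Group 1: 'd' x 5 (positions 0-4)
  Group 2: 'e' x 3 (positions 5-7)
Total groups: 2

2


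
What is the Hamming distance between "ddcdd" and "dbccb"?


Comparing "ddcdd" and "dbccb" position by position:
  Position 0: 'd' vs 'd' => same
  Position 1: 'd' vs 'b' => differ
  Position 2: 'c' vs 'c' => same
  Position 3: 'd' vs 'c' => differ
  Position 4: 'd' vs 'b' => differ
Total differences (Hamming distance): 3

3


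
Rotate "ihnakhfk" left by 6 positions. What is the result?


Input: "ihnakhfk", rotate left by 6
First 6 characters: "ihnakh"
Remaining characters: "fk"
Concatenate remaining + first: "fk" + "ihnakh" = "fkihnakh"

fkihnakh


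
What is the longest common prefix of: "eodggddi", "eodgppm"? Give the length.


Words: eodggddi, eodgppm
  Position 0: all 'e' => match
  Position 1: all 'o' => match
  Position 2: all 'd' => match
  Position 3: all 'g' => match
  Position 4: ('g', 'p') => mismatch, stop
LCP = "eodg" (length 4)

4


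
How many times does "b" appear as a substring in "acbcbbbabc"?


Searching for "b" in "acbcbbbabc"
Scanning each position:
  Position 0: "a" => no
  Position 1: "c" => no
  Position 2: "b" => MATCH
  Position 3: "c" => no
  Position 4: "b" => MATCH
  Position 5: "b" => MATCH
  Position 6: "b" => MATCH
  Position 7: "a" => no
  Position 8: "b" => MATCH
  Position 9: "c" => no
Total occurrences: 5

5


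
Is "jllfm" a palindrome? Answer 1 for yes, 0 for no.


Input: jllfm
Reversed: mfllj
  Compare pos 0 ('j') with pos 4 ('m'): MISMATCH
  Compare pos 1 ('l') with pos 3 ('f'): MISMATCH
Result: not a palindrome

0


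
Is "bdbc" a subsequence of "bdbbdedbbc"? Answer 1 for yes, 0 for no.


Check if "bdbc" is a subsequence of "bdbbdedbbc"
Greedy scan:
  Position 0 ('b'): matches sub[0] = 'b'
  Position 1 ('d'): matches sub[1] = 'd'
  Position 2 ('b'): matches sub[2] = 'b'
  Position 3 ('b'): no match needed
  Position 4 ('d'): no match needed
  Position 5 ('e'): no match needed
  Position 6 ('d'): no match needed
  Position 7 ('b'): no match needed
  Position 8 ('b'): no match needed
  Position 9 ('c'): matches sub[3] = 'c'
All 4 characters matched => is a subsequence

1


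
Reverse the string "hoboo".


Input: hoboo
Reading characters right to left:
  Position 4: 'o'
  Position 3: 'o'
  Position 2: 'b'
  Position 1: 'o'
  Position 0: 'h'
Reversed: ooboh

ooboh


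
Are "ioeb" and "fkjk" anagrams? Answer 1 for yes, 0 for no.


Strings: "ioeb", "fkjk"
Sorted first:  beio
Sorted second: fjkk
Differ at position 0: 'b' vs 'f' => not anagrams

0


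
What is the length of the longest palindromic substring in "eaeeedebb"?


Input: "eaeeedebb"
Checking substrings for palindromes:
  [0:3] "eae" (len 3) => palindrome
  [2:5] "eee" (len 3) => palindrome
  [4:7] "ede" (len 3) => palindrome
  [2:4] "ee" (len 2) => palindrome
  [3:5] "ee" (len 2) => palindrome
  [7:9] "bb" (len 2) => palindrome
Longest palindromic substring: "eae" with length 3

3


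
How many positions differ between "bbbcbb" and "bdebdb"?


Comparing "bbbcbb" and "bdebdb" position by position:
  Position 0: 'b' vs 'b' => same
  Position 1: 'b' vs 'd' => DIFFER
  Position 2: 'b' vs 'e' => DIFFER
  Position 3: 'c' vs 'b' => DIFFER
  Position 4: 'b' vs 'd' => DIFFER
  Position 5: 'b' vs 'b' => same
Positions that differ: 4

4


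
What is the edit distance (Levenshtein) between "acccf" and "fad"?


Computing edit distance: "acccf" -> "fad"
DP table:
           f    a    d
      0    1    2    3
  a   1    1    1    2
  c   2    2    2    2
  c   3    3    3    3
  c   4    4    4    4
  f   5    4    5    5
Edit distance = dp[5][3] = 5

5


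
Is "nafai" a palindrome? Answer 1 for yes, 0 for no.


Input: nafai
Reversed: iafan
  Compare pos 0 ('n') with pos 4 ('i'): MISMATCH
  Compare pos 1 ('a') with pos 3 ('a'): match
Result: not a palindrome

0


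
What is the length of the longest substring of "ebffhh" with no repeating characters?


Input: "ebffhh"
Sliding window (track last position of each char):
  Position 0 ('e'): window [0,0] length 1 -- new best
  Position 1 ('b'): window [0,1] length 2 -- new best
  Position 2 ('f'): window [0,2] length 3 -- new best
  Position 3 ('f'): repeat (last at 2), move window start to 3
  Position 3 ('f'): window [3,3] length 1
  Position 4 ('h'): window [3,4] length 2
  Position 5 ('h'): repeat (last at 4), move window start to 5
  Position 5 ('h'): window [5,5] length 1
Longest substring with no repeats: "ebf" with length 3

3


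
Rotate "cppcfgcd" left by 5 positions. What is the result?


Input: "cppcfgcd", rotate left by 5
First 5 characters: "cppcf"
Remaining characters: "gcd"
Concatenate remaining + first: "gcd" + "cppcf" = "gcdcppcf"

gcdcppcf


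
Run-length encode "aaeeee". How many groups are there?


Input: aaeeee
Scanning for consecutive runs:
  Group 1: 'a' x 2 (positions 0-1)
  Group 2: 'e' x 4 (positions 2-5)
Total groups: 2

2


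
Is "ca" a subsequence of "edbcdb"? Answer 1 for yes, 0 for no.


Check if "ca" is a subsequence of "edbcdb"
Greedy scan:
  Position 0 ('e'): no match needed
  Position 1 ('d'): no match needed
  Position 2 ('b'): no match needed
  Position 3 ('c'): matches sub[0] = 'c'
  Position 4 ('d'): no match needed
  Position 5 ('b'): no match needed
Only matched 1/2 characters => not a subsequence

0


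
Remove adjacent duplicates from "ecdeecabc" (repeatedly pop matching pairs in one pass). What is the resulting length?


Input: ecdeecabc
Stack-based adjacent duplicate removal:
  Read 'e': push. Stack: e
  Read 'c': push. Stack: ec
  Read 'd': push. Stack: ecd
  Read 'e': push. Stack: ecde
  Read 'e': matches stack top 'e' => pop. Stack: ecd
  Read 'c': push. Stack: ecdc
  Read 'a': push. Stack: ecdca
  Read 'b': push. Stack: ecdcab
  Read 'c': push. Stack: ecdcabc
Final stack: "ecdcabc" (length 7)

7


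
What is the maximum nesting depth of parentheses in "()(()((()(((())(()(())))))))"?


Input: "()(()((()(((())(()(())))))))"
Tracking depth:
  Position 0 '(': depth becomes 1
  Position 1 ')': depth becomes 0
  Position 2 '(': depth becomes 1
  Position 3 '(': depth becomes 2
  Position 4 ')': depth becomes 1
  Position 5 '(': depth becomes 2
  Position 6 '(': depth becomes 3
  Position 7 '(': depth becomes 4
  Position 8 ')': depth becomes 3
  Position 9 '(': depth becomes 4
  Position 10 '(': depth becomes 5
  Position 11 '(': depth becomes 6
  Position 12 '(': depth becomes 7
  Position 13 ')': depth becomes 6
  Position 14 ')': depth becomes 5
  Position 15 '(': depth becomes 6
  Position 16 '(': depth becomes 7
  Position 17 ')': depth becomes 6
  Position 18 '(': depth becomes 7
  Position 19 '(': depth becomes 8
  Position 20 ')': depth becomes 7
  Position 21 ')': depth becomes 6
  Position 22 ')': depth becomes 5
  Position 23 ')': depth becomes 4
  Position 24 ')': depth becomes 3
  Position 25 ')': depth becomes 2
  Position 26 ')': depth becomes 1
  Position 27 ')': depth becomes 0
Maximum depth reached: 8

8


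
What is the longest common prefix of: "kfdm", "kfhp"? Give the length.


Words: kfdm, kfhp
  Position 0: all 'k' => match
  Position 1: all 'f' => match
  Position 2: ('d', 'h') => mismatch, stop
LCP = "kf" (length 2)

2


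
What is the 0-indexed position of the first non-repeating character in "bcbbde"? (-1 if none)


Input: bcbbde
Character frequencies:
  'b': 3
  'c': 1
  'd': 1
  'e': 1
Scanning left to right for freq == 1:
  Position 0 ('b'): freq=3, skip
  Position 1 ('c'): unique! => answer = 1

1


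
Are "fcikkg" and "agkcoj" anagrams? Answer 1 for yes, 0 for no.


Strings: "fcikkg", "agkcoj"
Sorted first:  cfgikk
Sorted second: acgjko
Differ at position 0: 'c' vs 'a' => not anagrams

0


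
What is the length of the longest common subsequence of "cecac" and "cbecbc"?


LCS of "cecac" and "cbecbc"
DP table:
           c    b    e    c    b    c
      0    0    0    0    0    0    0
  c   0    1    1    1    1    1    1
  e   0    1    1    2    2    2    2
  c   0    1    1    2    3    3    3
  a   0    1    1    2    3    3    3
  c   0    1    1    2    3    3    4
LCS length = dp[5][6] = 4

4


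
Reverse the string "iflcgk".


Input: iflcgk
Reading characters right to left:
  Position 5: 'k'
  Position 4: 'g'
  Position 3: 'c'
  Position 2: 'l'
  Position 1: 'f'
  Position 0: 'i'
Reversed: kgclfi

kgclfi


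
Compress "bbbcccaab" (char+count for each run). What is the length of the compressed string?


Input: bbbcccaab
Runs:
  'b' x 3 => "b3"
  'c' x 3 => "c3"
  'a' x 2 => "a2"
  'b' x 1 => "b1"
Compressed: "b3c3a2b1"
Compressed length: 8

8


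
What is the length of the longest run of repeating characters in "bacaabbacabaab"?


Input: "bacaabbacabaab"
Scanning for longest run:
  Position 1 ('a'): new char, reset run to 1
  Position 2 ('c'): new char, reset run to 1
  Position 3 ('a'): new char, reset run to 1
  Position 4 ('a'): continues run of 'a', length=2
  Position 5 ('b'): new char, reset run to 1
  Position 6 ('b'): continues run of 'b', length=2
  Position 7 ('a'): new char, reset run to 1
  Position 8 ('c'): new char, reset run to 1
  Position 9 ('a'): new char, reset run to 1
  Position 10 ('b'): new char, reset run to 1
  Position 11 ('a'): new char, reset run to 1
  Position 12 ('a'): continues run of 'a', length=2
  Position 13 ('b'): new char, reset run to 1
Longest run: 'a' with length 2

2


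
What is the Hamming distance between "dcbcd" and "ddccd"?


Comparing "dcbcd" and "ddccd" position by position:
  Position 0: 'd' vs 'd' => same
  Position 1: 'c' vs 'd' => differ
  Position 2: 'b' vs 'c' => differ
  Position 3: 'c' vs 'c' => same
  Position 4: 'd' vs 'd' => same
Total differences (Hamming distance): 2

2


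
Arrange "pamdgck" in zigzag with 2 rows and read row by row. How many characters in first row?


Zigzag "pamdgck" into 2 rows:
Placing characters:
  'p' => row 0
  'a' => row 1
  'm' => row 0
  'd' => row 1
  'g' => row 0
  'c' => row 1
  'k' => row 0
Rows:
  Row 0: "pmgk"
  Row 1: "adc"
First row length: 4

4


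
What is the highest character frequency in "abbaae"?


Input: abbaae
Character counts:
  'a': 3
  'b': 2
  'e': 1
Maximum frequency: 3

3


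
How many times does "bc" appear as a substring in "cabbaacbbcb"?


Searching for "bc" in "cabbaacbbcb"
Scanning each position:
  Position 0: "ca" => no
  Position 1: "ab" => no
  Position 2: "bb" => no
  Position 3: "ba" => no
  Position 4: "aa" => no
  Position 5: "ac" => no
  Position 6: "cb" => no
  Position 7: "bb" => no
  Position 8: "bc" => MATCH
  Position 9: "cb" => no
Total occurrences: 1

1


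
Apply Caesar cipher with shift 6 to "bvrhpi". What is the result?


Caesar cipher: shift "bvrhpi" by 6
  'b' (pos 1) + 6 = pos 7 = 'h'
  'v' (pos 21) + 6 = pos 1 = 'b'
  'r' (pos 17) + 6 = pos 23 = 'x'
  'h' (pos 7) + 6 = pos 13 = 'n'
  'p' (pos 15) + 6 = pos 21 = 'v'
  'i' (pos 8) + 6 = pos 14 = 'o'
Result: hbxnvo

hbxnvo


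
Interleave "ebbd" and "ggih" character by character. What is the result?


Interleaving "ebbd" and "ggih":
  Position 0: 'e' from first, 'g' from second => "eg"
  Position 1: 'b' from first, 'g' from second => "bg"
  Position 2: 'b' from first, 'i' from second => "bi"
  Position 3: 'd' from first, 'h' from second => "dh"
Result: egbgbidh

egbgbidh


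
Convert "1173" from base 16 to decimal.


Input: "1173" in base 16
Positional expansion:
  Digit '1' (value 1) x 16^3 = 4096
  Digit '1' (value 1) x 16^2 = 256
  Digit '7' (value 7) x 16^1 = 112
  Digit '3' (value 3) x 16^0 = 3
Sum = 4467

4467


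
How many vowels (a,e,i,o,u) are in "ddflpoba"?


Input: ddflpoba
Checking each character:
  'd' at position 0: consonant
  'd' at position 1: consonant
  'f' at position 2: consonant
  'l' at position 3: consonant
  'p' at position 4: consonant
  'o' at position 5: vowel (running total: 1)
  'b' at position 6: consonant
  'a' at position 7: vowel (running total: 2)
Total vowels: 2

2


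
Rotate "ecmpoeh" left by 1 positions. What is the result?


Input: "ecmpoeh", rotate left by 1
First 1 characters: "e"
Remaining characters: "cmpoeh"
Concatenate remaining + first: "cmpoeh" + "e" = "cmpoehe"

cmpoehe


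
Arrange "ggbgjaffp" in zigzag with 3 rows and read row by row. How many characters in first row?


Zigzag "ggbgjaffp" into 3 rows:
Placing characters:
  'g' => row 0
  'g' => row 1
  'b' => row 2
  'g' => row 1
  'j' => row 0
  'a' => row 1
  'f' => row 2
  'f' => row 1
  'p' => row 0
Rows:
  Row 0: "gjp"
  Row 1: "ggaf"
  Row 2: "bf"
First row length: 3

3


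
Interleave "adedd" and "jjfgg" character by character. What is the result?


Interleaving "adedd" and "jjfgg":
  Position 0: 'a' from first, 'j' from second => "aj"
  Position 1: 'd' from first, 'j' from second => "dj"
  Position 2: 'e' from first, 'f' from second => "ef"
  Position 3: 'd' from first, 'g' from second => "dg"
  Position 4: 'd' from first, 'g' from second => "dg"
Result: ajdjefdgdg

ajdjefdgdg


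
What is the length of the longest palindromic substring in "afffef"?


Input: "afffef"
Checking substrings for palindromes:
  [1:4] "fff" (len 3) => palindrome
  [3:6] "fef" (len 3) => palindrome
  [1:3] "ff" (len 2) => palindrome
  [2:4] "ff" (len 2) => palindrome
Longest palindromic substring: "fff" with length 3

3


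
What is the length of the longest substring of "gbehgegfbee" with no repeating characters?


Input: "gbehgegfbee"
Sliding window (track last position of each char):
  Position 0 ('g'): window [0,0] length 1 -- new best
  Position 1 ('b'): window [0,1] length 2 -- new best
  Position 2 ('e'): window [0,2] length 3 -- new best
  Position 3 ('h'): window [0,3] length 4 -- new best
  Position 4 ('g'): repeat (last at 0), move window start to 1
  Position 4 ('g'): window [1,4] length 4
  Position 5 ('e'): repeat (last at 2), move window start to 3
  Position 5 ('e'): window [3,5] length 3
  Position 6 ('g'): repeat (last at 4), move window start to 5
  Position 6 ('g'): window [5,6] length 2
  Position 7 ('f'): window [5,7] length 3
  Position 8 ('b'): window [5,8] length 4
  Position 9 ('e'): repeat (last at 5), move window start to 6
  Position 9 ('e'): window [6,9] length 4
  Position 10 ('e'): repeat (last at 9), move window start to 10
  Position 10 ('e'): window [10,10] length 1
Longest substring with no repeats: "gbeh" with length 4

4


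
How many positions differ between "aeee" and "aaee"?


Comparing "aeee" and "aaee" position by position:
  Position 0: 'a' vs 'a' => same
  Position 1: 'e' vs 'a' => DIFFER
  Position 2: 'e' vs 'e' => same
  Position 3: 'e' vs 'e' => same
Positions that differ: 1

1


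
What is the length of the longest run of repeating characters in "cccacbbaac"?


Input: "cccacbbaac"
Scanning for longest run:
  Position 1 ('c'): continues run of 'c', length=2
  Position 2 ('c'): continues run of 'c', length=3
  Position 3 ('a'): new char, reset run to 1
  Position 4 ('c'): new char, reset run to 1
  Position 5 ('b'): new char, reset run to 1
  Position 6 ('b'): continues run of 'b', length=2
  Position 7 ('a'): new char, reset run to 1
  Position 8 ('a'): continues run of 'a', length=2
  Position 9 ('c'): new char, reset run to 1
Longest run: 'c' with length 3

3


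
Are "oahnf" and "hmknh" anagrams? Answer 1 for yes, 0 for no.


Strings: "oahnf", "hmknh"
Sorted first:  afhno
Sorted second: hhkmn
Differ at position 0: 'a' vs 'h' => not anagrams

0


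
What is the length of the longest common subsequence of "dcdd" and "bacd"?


LCS of "dcdd" and "bacd"
DP table:
           b    a    c    d
      0    0    0    0    0
  d   0    0    0    0    1
  c   0    0    0    1    1
  d   0    0    0    1    2
  d   0    0    0    1    2
LCS length = dp[4][4] = 2

2


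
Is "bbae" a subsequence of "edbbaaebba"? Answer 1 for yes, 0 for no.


Check if "bbae" is a subsequence of "edbbaaebba"
Greedy scan:
  Position 0 ('e'): no match needed
  Position 1 ('d'): no match needed
  Position 2 ('b'): matches sub[0] = 'b'
  Position 3 ('b'): matches sub[1] = 'b'
  Position 4 ('a'): matches sub[2] = 'a'
  Position 5 ('a'): no match needed
  Position 6 ('e'): matches sub[3] = 'e'
  Position 7 ('b'): no match needed
  Position 8 ('b'): no match needed
  Position 9 ('a'): no match needed
All 4 characters matched => is a subsequence

1


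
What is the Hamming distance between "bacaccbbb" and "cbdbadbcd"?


Comparing "bacaccbbb" and "cbdbadbcd" position by position:
  Position 0: 'b' vs 'c' => differ
  Position 1: 'a' vs 'b' => differ
  Position 2: 'c' vs 'd' => differ
  Position 3: 'a' vs 'b' => differ
  Position 4: 'c' vs 'a' => differ
  Position 5: 'c' vs 'd' => differ
  Position 6: 'b' vs 'b' => same
  Position 7: 'b' vs 'c' => differ
  Position 8: 'b' vs 'd' => differ
Total differences (Hamming distance): 8

8


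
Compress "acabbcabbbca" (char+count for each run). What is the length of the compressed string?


Input: acabbcabbbca
Runs:
  'a' x 1 => "a1"
  'c' x 1 => "c1"
  'a' x 1 => "a1"
  'b' x 2 => "b2"
  'c' x 1 => "c1"
  'a' x 1 => "a1"
  'b' x 3 => "b3"
  'c' x 1 => "c1"
  'a' x 1 => "a1"
Compressed: "a1c1a1b2c1a1b3c1a1"
Compressed length: 18

18


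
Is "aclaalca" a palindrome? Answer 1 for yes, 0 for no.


Input: aclaalca
Reversed: aclaalca
  Compare pos 0 ('a') with pos 7 ('a'): match
  Compare pos 1 ('c') with pos 6 ('c'): match
  Compare pos 2 ('l') with pos 5 ('l'): match
  Compare pos 3 ('a') with pos 4 ('a'): match
Result: palindrome

1


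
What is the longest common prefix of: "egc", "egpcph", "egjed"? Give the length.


Words: egc, egpcph, egjed
  Position 0: all 'e' => match
  Position 1: all 'g' => match
  Position 2: ('c', 'p', 'j') => mismatch, stop
LCP = "eg" (length 2)

2


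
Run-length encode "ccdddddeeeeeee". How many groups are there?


Input: ccdddddeeeeeee
Scanning for consecutive runs:
  Group 1: 'c' x 2 (positions 0-1)
  Group 2: 'd' x 5 (positions 2-6)
  Group 3: 'e' x 7 (positions 7-13)
Total groups: 3

3


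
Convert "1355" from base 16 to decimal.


Input: "1355" in base 16
Positional expansion:
  Digit '1' (value 1) x 16^3 = 4096
  Digit '3' (value 3) x 16^2 = 768
  Digit '5' (value 5) x 16^1 = 80
  Digit '5' (value 5) x 16^0 = 5
Sum = 4949

4949


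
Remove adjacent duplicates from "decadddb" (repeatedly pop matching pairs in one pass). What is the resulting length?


Input: decadddb
Stack-based adjacent duplicate removal:
  Read 'd': push. Stack: d
  Read 'e': push. Stack: de
  Read 'c': push. Stack: dec
  Read 'a': push. Stack: deca
  Read 'd': push. Stack: decad
  Read 'd': matches stack top 'd' => pop. Stack: deca
  Read 'd': push. Stack: decad
  Read 'b': push. Stack: decadb
Final stack: "decadb" (length 6)

6


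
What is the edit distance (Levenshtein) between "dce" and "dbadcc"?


Computing edit distance: "dce" -> "dbadcc"
DP table:
           d    b    a    d    c    c
      0    1    2    3    4    5    6
  d   1    0    1    2    3    4    5
  c   2    1    1    2    3    3    4
  e   3    2    2    2    3    4    4
Edit distance = dp[3][6] = 4

4


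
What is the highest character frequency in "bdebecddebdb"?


Input: bdebecddebdb
Character counts:
  'b': 4
  'c': 1
  'd': 4
  'e': 3
Maximum frequency: 4

4


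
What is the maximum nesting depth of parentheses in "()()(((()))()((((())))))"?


Input: "()()(((()))()((((())))))"
Tracking depth:
  Position 0 '(': depth becomes 1
  Position 1 ')': depth becomes 0
  Position 2 '(': depth becomes 1
  Position 3 ')': depth becomes 0
  Position 4 '(': depth becomes 1
  Position 5 '(': depth becomes 2
  Position 6 '(': depth becomes 3
  Position 7 '(': depth becomes 4
  Position 8 ')': depth becomes 3
  Position 9 ')': depth becomes 2
  Position 10 ')': depth becomes 1
  Position 11 '(': depth becomes 2
  Position 12 ')': depth becomes 1
  Position 13 '(': depth becomes 2
  Position 14 '(': depth becomes 3
  Position 15 '(': depth becomes 4
  Position 16 '(': depth becomes 5
  Position 17 '(': depth becomes 6
  Position 18 ')': depth becomes 5
  Position 19 ')': depth becomes 4
  Position 20 ')': depth becomes 3
  Position 21 ')': depth becomes 2
  Position 22 ')': depth becomes 1
  Position 23 ')': depth becomes 0
Maximum depth reached: 6

6


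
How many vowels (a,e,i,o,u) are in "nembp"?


Input: nembp
Checking each character:
  'n' at position 0: consonant
  'e' at position 1: vowel (running total: 1)
  'm' at position 2: consonant
  'b' at position 3: consonant
  'p' at position 4: consonant
Total vowels: 1

1


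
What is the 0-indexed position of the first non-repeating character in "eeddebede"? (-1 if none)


Input: eeddebede
Character frequencies:
  'b': 1
  'd': 3
  'e': 5
Scanning left to right for freq == 1:
  Position 0 ('e'): freq=5, skip
  Position 1 ('e'): freq=5, skip
  Position 2 ('d'): freq=3, skip
  Position 3 ('d'): freq=3, skip
  Position 4 ('e'): freq=5, skip
  Position 5 ('b'): unique! => answer = 5

5


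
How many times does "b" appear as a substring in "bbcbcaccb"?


Searching for "b" in "bbcbcaccb"
Scanning each position:
  Position 0: "b" => MATCH
  Position 1: "b" => MATCH
  Position 2: "c" => no
  Position 3: "b" => MATCH
  Position 4: "c" => no
  Position 5: "a" => no
  Position 6: "c" => no
  Position 7: "c" => no
  Position 8: "b" => MATCH
Total occurrences: 4

4


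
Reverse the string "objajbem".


Input: objajbem
Reading characters right to left:
  Position 7: 'm'
  Position 6: 'e'
  Position 5: 'b'
  Position 4: 'j'
  Position 3: 'a'
  Position 2: 'j'
  Position 1: 'b'
  Position 0: 'o'
Reversed: mebjajbo

mebjajbo


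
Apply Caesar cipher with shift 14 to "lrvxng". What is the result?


Caesar cipher: shift "lrvxng" by 14
  'l' (pos 11) + 14 = pos 25 = 'z'
  'r' (pos 17) + 14 = pos 5 = 'f'
  'v' (pos 21) + 14 = pos 9 = 'j'
  'x' (pos 23) + 14 = pos 11 = 'l'
  'n' (pos 13) + 14 = pos 1 = 'b'
  'g' (pos 6) + 14 = pos 20 = 'u'
Result: zfjlbu

zfjlbu


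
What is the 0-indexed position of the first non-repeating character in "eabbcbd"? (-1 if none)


Input: eabbcbd
Character frequencies:
  'a': 1
  'b': 3
  'c': 1
  'd': 1
  'e': 1
Scanning left to right for freq == 1:
  Position 0 ('e'): unique! => answer = 0

0


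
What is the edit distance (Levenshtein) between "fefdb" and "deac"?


Computing edit distance: "fefdb" -> "deac"
DP table:
           d    e    a    c
      0    1    2    3    4
  f   1    1    2    3    4
  e   2    2    1    2    3
  f   3    3    2    2    3
  d   4    3    3    3    3
  b   5    4    4    4    4
Edit distance = dp[5][4] = 4

4


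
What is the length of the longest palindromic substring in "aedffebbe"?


Input: "aedffebbe"
Checking substrings for palindromes:
  [5:9] "ebbe" (len 4) => palindrome
  [3:5] "ff" (len 2) => palindrome
  [6:8] "bb" (len 2) => palindrome
Longest palindromic substring: "ebbe" with length 4

4


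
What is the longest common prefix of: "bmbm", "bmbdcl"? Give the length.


Words: bmbm, bmbdcl
  Position 0: all 'b' => match
  Position 1: all 'm' => match
  Position 2: all 'b' => match
  Position 3: ('m', 'd') => mismatch, stop
LCP = "bmb" (length 3)

3


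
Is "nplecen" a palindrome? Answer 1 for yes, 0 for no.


Input: nplecen
Reversed: necelpn
  Compare pos 0 ('n') with pos 6 ('n'): match
  Compare pos 1 ('p') with pos 5 ('e'): MISMATCH
  Compare pos 2 ('l') with pos 4 ('c'): MISMATCH
Result: not a palindrome

0


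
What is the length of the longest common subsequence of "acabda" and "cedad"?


LCS of "acabda" and "cedad"
DP table:
           c    e    d    a    d
      0    0    0    0    0    0
  a   0    0    0    0    1    1
  c   0    1    1    1    1    1
  a   0    1    1    1    2    2
  b   0    1    1    1    2    2
  d   0    1    1    2    2    3
  a   0    1    1    2    3    3
LCS length = dp[6][5] = 3

3


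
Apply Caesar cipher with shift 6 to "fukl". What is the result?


Caesar cipher: shift "fukl" by 6
  'f' (pos 5) + 6 = pos 11 = 'l'
  'u' (pos 20) + 6 = pos 0 = 'a'
  'k' (pos 10) + 6 = pos 16 = 'q'
  'l' (pos 11) + 6 = pos 17 = 'r'
Result: laqr

laqr


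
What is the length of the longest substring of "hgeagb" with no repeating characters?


Input: "hgeagb"
Sliding window (track last position of each char):
  Position 0 ('h'): window [0,0] length 1 -- new best
  Position 1 ('g'): window [0,1] length 2 -- new best
  Position 2 ('e'): window [0,2] length 3 -- new best
  Position 3 ('a'): window [0,3] length 4 -- new best
  Position 4 ('g'): repeat (last at 1), move window start to 2
  Position 4 ('g'): window [2,4] length 3
  Position 5 ('b'): window [2,5] length 4
Longest substring with no repeats: "hgea" with length 4

4


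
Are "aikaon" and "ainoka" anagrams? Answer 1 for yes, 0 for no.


Strings: "aikaon", "ainoka"
Sorted first:  aaikno
Sorted second: aaikno
Sorted forms match => anagrams

1


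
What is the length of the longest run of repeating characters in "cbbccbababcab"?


Input: "cbbccbababcab"
Scanning for longest run:
  Position 1 ('b'): new char, reset run to 1
  Position 2 ('b'): continues run of 'b', length=2
  Position 3 ('c'): new char, reset run to 1
  Position 4 ('c'): continues run of 'c', length=2
  Position 5 ('b'): new char, reset run to 1
  Position 6 ('a'): new char, reset run to 1
  Position 7 ('b'): new char, reset run to 1
  Position 8 ('a'): new char, reset run to 1
  Position 9 ('b'): new char, reset run to 1
  Position 10 ('c'): new char, reset run to 1
  Position 11 ('a'): new char, reset run to 1
  Position 12 ('b'): new char, reset run to 1
Longest run: 'b' with length 2

2


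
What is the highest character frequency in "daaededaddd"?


Input: daaededaddd
Character counts:
  'a': 3
  'd': 6
  'e': 2
Maximum frequency: 6

6


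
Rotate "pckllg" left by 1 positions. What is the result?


Input: "pckllg", rotate left by 1
First 1 characters: "p"
Remaining characters: "ckllg"
Concatenate remaining + first: "ckllg" + "p" = "ckllgp"

ckllgp


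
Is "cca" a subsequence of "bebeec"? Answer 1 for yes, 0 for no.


Check if "cca" is a subsequence of "bebeec"
Greedy scan:
  Position 0 ('b'): no match needed
  Position 1 ('e'): no match needed
  Position 2 ('b'): no match needed
  Position 3 ('e'): no match needed
  Position 4 ('e'): no match needed
  Position 5 ('c'): matches sub[0] = 'c'
Only matched 1/3 characters => not a subsequence

0


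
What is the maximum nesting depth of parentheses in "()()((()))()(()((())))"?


Input: "()()((()))()(()((())))"
Tracking depth:
  Position 0 '(': depth becomes 1
  Position 1 ')': depth becomes 0
  Position 2 '(': depth becomes 1
  Position 3 ')': depth becomes 0
  Position 4 '(': depth becomes 1
  Position 5 '(': depth becomes 2
  Position 6 '(': depth becomes 3
  Position 7 ')': depth becomes 2
  Position 8 ')': depth becomes 1
  Position 9 ')': depth becomes 0
  Position 10 '(': depth becomes 1
  Position 11 ')': depth becomes 0
  Position 12 '(': depth becomes 1
  Position 13 '(': depth becomes 2
  Position 14 ')': depth becomes 1
  Position 15 '(': depth becomes 2
  Position 16 '(': depth becomes 3
  Position 17 '(': depth becomes 4
  Position 18 ')': depth becomes 3
  Position 19 ')': depth becomes 2
  Position 20 ')': depth becomes 1
  Position 21 ')': depth becomes 0
Maximum depth reached: 4

4


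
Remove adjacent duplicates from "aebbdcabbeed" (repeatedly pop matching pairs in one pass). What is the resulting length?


Input: aebbdcabbeed
Stack-based adjacent duplicate removal:
  Read 'a': push. Stack: a
  Read 'e': push. Stack: ae
  Read 'b': push. Stack: aeb
  Read 'b': matches stack top 'b' => pop. Stack: ae
  Read 'd': push. Stack: aed
  Read 'c': push. Stack: aedc
  Read 'a': push. Stack: aedca
  Read 'b': push. Stack: aedcab
  Read 'b': matches stack top 'b' => pop. Stack: aedca
  Read 'e': push. Stack: aedcae
  Read 'e': matches stack top 'e' => pop. Stack: aedca
  Read 'd': push. Stack: aedcad
Final stack: "aedcad" (length 6)

6


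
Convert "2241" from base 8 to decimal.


Input: "2241" in base 8
Positional expansion:
  Digit '2' (value 2) x 8^3 = 1024
  Digit '2' (value 2) x 8^2 = 128
  Digit '4' (value 4) x 8^1 = 32
  Digit '1' (value 1) x 8^0 = 1
Sum = 1185

1185


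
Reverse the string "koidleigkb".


Input: koidleigkb
Reading characters right to left:
  Position 9: 'b'
  Position 8: 'k'
  Position 7: 'g'
  Position 6: 'i'
  Position 5: 'e'
  Position 4: 'l'
  Position 3: 'd'
  Position 2: 'i'
  Position 1: 'o'
  Position 0: 'k'
Reversed: bkgieldiok

bkgieldiok


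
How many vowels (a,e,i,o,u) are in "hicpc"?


Input: hicpc
Checking each character:
  'h' at position 0: consonant
  'i' at position 1: vowel (running total: 1)
  'c' at position 2: consonant
  'p' at position 3: consonant
  'c' at position 4: consonant
Total vowels: 1

1


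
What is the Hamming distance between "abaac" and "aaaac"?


Comparing "abaac" and "aaaac" position by position:
  Position 0: 'a' vs 'a' => same
  Position 1: 'b' vs 'a' => differ
  Position 2: 'a' vs 'a' => same
  Position 3: 'a' vs 'a' => same
  Position 4: 'c' vs 'c' => same
Total differences (Hamming distance): 1

1


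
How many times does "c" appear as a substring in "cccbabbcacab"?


Searching for "c" in "cccbabbcacab"
Scanning each position:
  Position 0: "c" => MATCH
  Position 1: "c" => MATCH
  Position 2: "c" => MATCH
  Position 3: "b" => no
  Position 4: "a" => no
  Position 5: "b" => no
  Position 6: "b" => no
  Position 7: "c" => MATCH
  Position 8: "a" => no
  Position 9: "c" => MATCH
  Position 10: "a" => no
  Position 11: "b" => no
Total occurrences: 5

5


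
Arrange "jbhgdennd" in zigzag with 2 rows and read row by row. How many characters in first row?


Zigzag "jbhgdennd" into 2 rows:
Placing characters:
  'j' => row 0
  'b' => row 1
  'h' => row 0
  'g' => row 1
  'd' => row 0
  'e' => row 1
  'n' => row 0
  'n' => row 1
  'd' => row 0
Rows:
  Row 0: "jhdnd"
  Row 1: "bgen"
First row length: 5

5


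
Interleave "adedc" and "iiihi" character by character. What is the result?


Interleaving "adedc" and "iiihi":
  Position 0: 'a' from first, 'i' from second => "ai"
  Position 1: 'd' from first, 'i' from second => "di"
  Position 2: 'e' from first, 'i' from second => "ei"
  Position 3: 'd' from first, 'h' from second => "dh"
  Position 4: 'c' from first, 'i' from second => "ci"
Result: aidieidhci

aidieidhci


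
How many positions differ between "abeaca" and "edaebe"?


Comparing "abeaca" and "edaebe" position by position:
  Position 0: 'a' vs 'e' => DIFFER
  Position 1: 'b' vs 'd' => DIFFER
  Position 2: 'e' vs 'a' => DIFFER
  Position 3: 'a' vs 'e' => DIFFER
  Position 4: 'c' vs 'b' => DIFFER
  Position 5: 'a' vs 'e' => DIFFER
Positions that differ: 6

6


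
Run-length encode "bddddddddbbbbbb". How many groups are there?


Input: bddddddddbbbbbb
Scanning for consecutive runs:
  Group 1: 'b' x 1 (positions 0-0)
  Group 2: 'd' x 8 (positions 1-8)
  Group 3: 'b' x 6 (positions 9-14)
Total groups: 3

3


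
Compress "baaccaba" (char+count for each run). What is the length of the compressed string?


Input: baaccaba
Runs:
  'b' x 1 => "b1"
  'a' x 2 => "a2"
  'c' x 2 => "c2"
  'a' x 1 => "a1"
  'b' x 1 => "b1"
  'a' x 1 => "a1"
Compressed: "b1a2c2a1b1a1"
Compressed length: 12

12


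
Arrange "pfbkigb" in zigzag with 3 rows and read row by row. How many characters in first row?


Zigzag "pfbkigb" into 3 rows:
Placing characters:
  'p' => row 0
  'f' => row 1
  'b' => row 2
  'k' => row 1
  'i' => row 0
  'g' => row 1
  'b' => row 2
Rows:
  Row 0: "pi"
  Row 1: "fkg"
  Row 2: "bb"
First row length: 2

2


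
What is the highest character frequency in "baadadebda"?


Input: baadadebda
Character counts:
  'a': 4
  'b': 2
  'd': 3
  'e': 1
Maximum frequency: 4

4


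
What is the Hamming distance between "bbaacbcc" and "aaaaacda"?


Comparing "bbaacbcc" and "aaaaacda" position by position:
  Position 0: 'b' vs 'a' => differ
  Position 1: 'b' vs 'a' => differ
  Position 2: 'a' vs 'a' => same
  Position 3: 'a' vs 'a' => same
  Position 4: 'c' vs 'a' => differ
  Position 5: 'b' vs 'c' => differ
  Position 6: 'c' vs 'd' => differ
  Position 7: 'c' vs 'a' => differ
Total differences (Hamming distance): 6

6


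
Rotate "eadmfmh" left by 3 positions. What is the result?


Input: "eadmfmh", rotate left by 3
First 3 characters: "ead"
Remaining characters: "mfmh"
Concatenate remaining + first: "mfmh" + "ead" = "mfmhead"

mfmhead


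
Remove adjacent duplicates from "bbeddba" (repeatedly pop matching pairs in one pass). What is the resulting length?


Input: bbeddba
Stack-based adjacent duplicate removal:
  Read 'b': push. Stack: b
  Read 'b': matches stack top 'b' => pop. Stack: (empty)
  Read 'e': push. Stack: e
  Read 'd': push. Stack: ed
  Read 'd': matches stack top 'd' => pop. Stack: e
  Read 'b': push. Stack: eb
  Read 'a': push. Stack: eba
Final stack: "eba" (length 3)

3


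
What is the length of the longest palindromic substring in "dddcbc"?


Input: "dddcbc"
Checking substrings for palindromes:
  [0:3] "ddd" (len 3) => palindrome
  [3:6] "cbc" (len 3) => palindrome
  [0:2] "dd" (len 2) => palindrome
  [1:3] "dd" (len 2) => palindrome
Longest palindromic substring: "ddd" with length 3

3


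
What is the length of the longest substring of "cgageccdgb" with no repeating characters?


Input: "cgageccdgb"
Sliding window (track last position of each char):
  Position 0 ('c'): window [0,0] length 1 -- new best
  Position 1 ('g'): window [0,1] length 2 -- new best
  Position 2 ('a'): window [0,2] length 3 -- new best
  Position 3 ('g'): repeat (last at 1), move window start to 2
  Position 3 ('g'): window [2,3] length 2
  Position 4 ('e'): window [2,4] length 3
  Position 5 ('c'): window [2,5] length 4 -- new best
  Position 6 ('c'): repeat (last at 5), move window start to 6
  Position 6 ('c'): window [6,6] length 1
  Position 7 ('d'): window [6,7] length 2
  Position 8 ('g'): window [6,8] length 3
  Position 9 ('b'): window [6,9] length 4
Longest substring with no repeats: "agec" with length 4

4


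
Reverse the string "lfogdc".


Input: lfogdc
Reading characters right to left:
  Position 5: 'c'
  Position 4: 'd'
  Position 3: 'g'
  Position 2: 'o'
  Position 1: 'f'
  Position 0: 'l'
Reversed: cdgofl

cdgofl


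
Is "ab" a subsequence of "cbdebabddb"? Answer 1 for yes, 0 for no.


Check if "ab" is a subsequence of "cbdebabddb"
Greedy scan:
  Position 0 ('c'): no match needed
  Position 1 ('b'): no match needed
  Position 2 ('d'): no match needed
  Position 3 ('e'): no match needed
  Position 4 ('b'): no match needed
  Position 5 ('a'): matches sub[0] = 'a'
  Position 6 ('b'): matches sub[1] = 'b'
  Position 7 ('d'): no match needed
  Position 8 ('d'): no match needed
  Position 9 ('b'): no match needed
All 2 characters matched => is a subsequence

1


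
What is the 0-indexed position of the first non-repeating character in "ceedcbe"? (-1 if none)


Input: ceedcbe
Character frequencies:
  'b': 1
  'c': 2
  'd': 1
  'e': 3
Scanning left to right for freq == 1:
  Position 0 ('c'): freq=2, skip
  Position 1 ('e'): freq=3, skip
  Position 2 ('e'): freq=3, skip
  Position 3 ('d'): unique! => answer = 3

3


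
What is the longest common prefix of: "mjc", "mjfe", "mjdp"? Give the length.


Words: mjc, mjfe, mjdp
  Position 0: all 'm' => match
  Position 1: all 'j' => match
  Position 2: ('c', 'f', 'd') => mismatch, stop
LCP = "mj" (length 2)

2


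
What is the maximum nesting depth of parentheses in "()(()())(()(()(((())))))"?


Input: "()(()())(()(()(((())))))"
Tracking depth:
  Position 0 '(': depth becomes 1
  Position 1 ')': depth becomes 0
  Position 2 '(': depth becomes 1
  Position 3 '(': depth becomes 2
  Position 4 ')': depth becomes 1
  Position 5 '(': depth becomes 2
  Position 6 ')': depth becomes 1
  Position 7 ')': depth becomes 0
  Position 8 '(': depth becomes 1
  Position 9 '(': depth becomes 2
  Position 10 ')': depth becomes 1
  Position 11 '(': depth becomes 2
  Position 12 '(': depth becomes 3
  Position 13 ')': depth becomes 2
  Position 14 '(': depth becomes 3
  Position 15 '(': depth becomes 4
  Position 16 '(': depth becomes 5
  Position 17 '(': depth becomes 6
  Position 18 ')': depth becomes 5
  Position 19 ')': depth becomes 4
  Position 20 ')': depth becomes 3
  Position 21 ')': depth becomes 2
  Position 22 ')': depth becomes 1
  Position 23 ')': depth becomes 0
Maximum depth reached: 6

6


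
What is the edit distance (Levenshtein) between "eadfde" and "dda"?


Computing edit distance: "eadfde" -> "dda"
DP table:
           d    d    a
      0    1    2    3
  e   1    1    2    3
  a   2    2    2    2
  d   3    2    2    3
  f   4    3    3    3
  d   5    4    3    4
  e   6    5    4    4
Edit distance = dp[6][3] = 4

4


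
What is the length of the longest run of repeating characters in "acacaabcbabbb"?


Input: "acacaabcbabbb"
Scanning for longest run:
  Position 1 ('c'): new char, reset run to 1
  Position 2 ('a'): new char, reset run to 1
  Position 3 ('c'): new char, reset run to 1
  Position 4 ('a'): new char, reset run to 1
  Position 5 ('a'): continues run of 'a', length=2
  Position 6 ('b'): new char, reset run to 1
  Position 7 ('c'): new char, reset run to 1
  Position 8 ('b'): new char, reset run to 1
  Position 9 ('a'): new char, reset run to 1
  Position 10 ('b'): new char, reset run to 1
  Position 11 ('b'): continues run of 'b', length=2
  Position 12 ('b'): continues run of 'b', length=3
Longest run: 'b' with length 3

3


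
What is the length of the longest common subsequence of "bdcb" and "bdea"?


LCS of "bdcb" and "bdea"
DP table:
           b    d    e    a
      0    0    0    0    0
  b   0    1    1    1    1
  d   0    1    2    2    2
  c   0    1    2    2    2
  b   0    1    2    2    2
LCS length = dp[4][4] = 2

2


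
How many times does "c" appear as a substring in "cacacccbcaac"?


Searching for "c" in "cacacccbcaac"
Scanning each position:
  Position 0: "c" => MATCH
  Position 1: "a" => no
  Position 2: "c" => MATCH
  Position 3: "a" => no
  Position 4: "c" => MATCH
  Position 5: "c" => MATCH
  Position 6: "c" => MATCH
  Position 7: "b" => no
  Position 8: "c" => MATCH
  Position 9: "a" => no
  Position 10: "a" => no
  Position 11: "c" => MATCH
Total occurrences: 7

7


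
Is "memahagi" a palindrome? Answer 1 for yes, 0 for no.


Input: memahagi
Reversed: igahamem
  Compare pos 0 ('m') with pos 7 ('i'): MISMATCH
  Compare pos 1 ('e') with pos 6 ('g'): MISMATCH
  Compare pos 2 ('m') with pos 5 ('a'): MISMATCH
  Compare pos 3 ('a') with pos 4 ('h'): MISMATCH
Result: not a palindrome

0


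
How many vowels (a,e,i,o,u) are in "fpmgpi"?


Input: fpmgpi
Checking each character:
  'f' at position 0: consonant
  'p' at position 1: consonant
  'm' at position 2: consonant
  'g' at position 3: consonant
  'p' at position 4: consonant
  'i' at position 5: vowel (running total: 1)
Total vowels: 1

1
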